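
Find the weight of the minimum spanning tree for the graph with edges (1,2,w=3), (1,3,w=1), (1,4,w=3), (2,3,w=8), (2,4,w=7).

Apply Kruskal's algorithm (sort edges by weight, add if no cycle):

Sorted edges by weight:
  (1,3) w=1
  (1,4) w=3
  (1,2) w=3
  (2,4) w=7
  (2,3) w=8

Add edge (1,3) w=1 -- no cycle. Running total: 1
Add edge (1,4) w=3 -- no cycle. Running total: 4
Add edge (1,2) w=3 -- no cycle. Running total: 7

MST edges: (1,3,w=1), (1,4,w=3), (1,2,w=3)
Total MST weight: 1 + 3 + 3 = 7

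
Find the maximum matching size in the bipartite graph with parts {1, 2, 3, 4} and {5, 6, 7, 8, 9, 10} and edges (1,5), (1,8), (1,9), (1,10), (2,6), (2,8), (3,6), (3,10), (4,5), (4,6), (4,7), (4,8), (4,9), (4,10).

Step 1: List the neighbors of each left vertex:
  1: 5, 8, 9, 10
  2: 6, 8
  3: 6, 10
  4: 5, 6, 7, 8, 9, 10

Step 2: Greedily match left vertices, then look for augmenting paths:
  Match 1 -- 5
  Match 2 -- 6
  Match 3 -- 10
  Match 4 -- 7
  No augmenting path remains.

Step 3: Verify this is maximum:
  Matching size 4 = min(|L|, |R|) = min(4, 6), which is an upper bound, so this matching is maximum.

Maximum matching: {(1,5), (2,6), (3,10), (4,7)}
Size: 4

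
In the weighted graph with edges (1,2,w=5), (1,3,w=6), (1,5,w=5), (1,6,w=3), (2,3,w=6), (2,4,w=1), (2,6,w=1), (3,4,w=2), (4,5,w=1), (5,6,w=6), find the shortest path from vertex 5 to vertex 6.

Step 1: Build adjacency list with weights:
  1: 2(w=5), 3(w=6), 5(w=5), 6(w=3)
  2: 1(w=5), 3(w=6), 4(w=1), 6(w=1)
  3: 1(w=6), 2(w=6), 4(w=2)
  4: 2(w=1), 3(w=2), 5(w=1)
  5: 1(w=5), 4(w=1), 6(w=6)
  6: 1(w=3), 2(w=1), 5(w=6)

Step 2: Apply Dijkstra's algorithm from vertex 5:
  Visit vertex 5 (distance=0)
    Update dist[1] = 5
    Update dist[4] = 1
    Update dist[6] = 6
  Visit vertex 4 (distance=1)
    Update dist[2] = 2
    Update dist[3] = 3
  Visit vertex 2 (distance=2)
    Update dist[6] = 3
  Visit vertex 3 (distance=3)
  Visit vertex 6 (distance=3)

Step 3: Shortest path: 5 -> 4 -> 2 -> 6
Total weight: 1 + 1 + 1 = 3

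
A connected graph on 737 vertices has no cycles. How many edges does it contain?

A tree on n vertices always has exactly n - 1 edges.
For n = 737: edges = 737 - 1 = 736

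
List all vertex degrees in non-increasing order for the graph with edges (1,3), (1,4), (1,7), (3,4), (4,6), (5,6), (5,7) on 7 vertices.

Step 1: Count edges incident to each vertex:
  deg(1) = 3 (neighbors: 3, 4, 7)
  deg(2) = 0 (neighbors: none)
  deg(3) = 2 (neighbors: 1, 4)
  deg(4) = 3 (neighbors: 1, 3, 6)
  deg(5) = 2 (neighbors: 6, 7)
  deg(6) = 2 (neighbors: 4, 5)
  deg(7) = 2 (neighbors: 1, 5)

Step 2: Sort degrees in non-increasing order:
  Degrees: [3, 0, 2, 3, 2, 2, 2] -> sorted: [3, 3, 2, 2, 2, 2, 0]

Degree sequence: [3, 3, 2, 2, 2, 2, 0]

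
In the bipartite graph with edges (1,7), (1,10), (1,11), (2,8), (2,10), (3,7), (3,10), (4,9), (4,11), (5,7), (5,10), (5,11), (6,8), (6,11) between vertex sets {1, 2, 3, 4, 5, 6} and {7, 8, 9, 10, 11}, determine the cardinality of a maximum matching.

Step 1: List the neighbors of each left vertex:
  1: 7, 10, 11
  2: 8, 10
  3: 7, 10
  4: 9, 11
  5: 7, 10, 11
  6: 8, 11

Step 2: Greedily match left vertices, then look for augmenting paths:
  Match 1 -- 7
  Match 2 -- 8
  Match 3 -- 10
  Match 4 -- 9
  Match 5 -- 11
  No augmenting path remains.

Step 3: Verify this is maximum:
  Matching size 5 = min(|L|, |R|) = min(6, 5), which is an upper bound, so this matching is maximum.

Maximum matching: {(1,7), (2,8), (3,10), (4,9), (5,11)}
Size: 5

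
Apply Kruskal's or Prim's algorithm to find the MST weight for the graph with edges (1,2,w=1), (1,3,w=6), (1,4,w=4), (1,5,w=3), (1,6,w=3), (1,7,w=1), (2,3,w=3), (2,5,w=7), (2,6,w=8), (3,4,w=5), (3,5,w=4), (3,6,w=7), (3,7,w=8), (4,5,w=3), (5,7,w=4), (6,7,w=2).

Apply Kruskal's algorithm (sort edges by weight, add if no cycle):

Sorted edges by weight:
  (1,2) w=1
  (1,7) w=1
  (6,7) w=2
  (1,5) w=3
  (1,6) w=3
  (2,3) w=3
  (4,5) w=3
  (1,4) w=4
  (3,5) w=4
  (5,7) w=4
  (3,4) w=5
  (1,3) w=6
  (2,5) w=7
  (3,6) w=7
  (2,6) w=8
  (3,7) w=8

Add edge (1,2) w=1 -- no cycle. Running total: 1
Add edge (1,7) w=1 -- no cycle. Running total: 2
Add edge (6,7) w=2 -- no cycle. Running total: 4
Add edge (1,5) w=3 -- no cycle. Running total: 7
Skip edge (1,6) w=3 -- would create cycle
Add edge (2,3) w=3 -- no cycle. Running total: 10
Add edge (4,5) w=3 -- no cycle. Running total: 13

MST edges: (1,2,w=1), (1,7,w=1), (6,7,w=2), (1,5,w=3), (2,3,w=3), (4,5,w=3)
Total MST weight: 1 + 1 + 2 + 3 + 3 + 3 = 13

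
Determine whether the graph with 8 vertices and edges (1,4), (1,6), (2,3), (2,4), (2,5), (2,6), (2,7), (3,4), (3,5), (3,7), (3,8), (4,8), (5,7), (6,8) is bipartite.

Step 1: Attempt 2-coloring using BFS:
  Start at vertex 1, assign color 0
  Color vertex 4 with color 1 (neighbor of 1)
  Color vertex 6 with color 1 (neighbor of 1)
  Color vertex 2 with color 0 (neighbor of 4)
  Color vertex 3 with color 0 (neighbor of 4)
  Color vertex 8 with color 0 (neighbor of 4)

Step 2: Conflict found! Vertices 2 and 3 are adjacent but have the same color.
This means the graph contains an odd cycle.

The graph is NOT bipartite.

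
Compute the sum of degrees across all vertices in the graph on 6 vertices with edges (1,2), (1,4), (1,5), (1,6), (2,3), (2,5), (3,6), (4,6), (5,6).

Step 1: Count edges incident to each vertex:
  deg(1) = 4 (neighbors: 2, 4, 5, 6)
  deg(2) = 3 (neighbors: 1, 3, 5)
  deg(3) = 2 (neighbors: 2, 6)
  deg(4) = 2 (neighbors: 1, 6)
  deg(5) = 3 (neighbors: 1, 2, 6)
  deg(6) = 4 (neighbors: 1, 3, 4, 5)

Step 2: Sum all degrees:
  4 + 3 + 2 + 2 + 3 + 4 = 18

Verification: sum of degrees = 2 * |E| = 2 * 9 = 18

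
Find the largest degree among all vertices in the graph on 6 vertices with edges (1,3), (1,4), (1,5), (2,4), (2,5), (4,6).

Step 1: Count edges incident to each vertex:
  deg(1) = 3 (neighbors: 3, 4, 5)
  deg(2) = 2 (neighbors: 4, 5)
  deg(3) = 1 (neighbors: 1)
  deg(4) = 3 (neighbors: 1, 2, 6)
  deg(5) = 2 (neighbors: 1, 2)
  deg(6) = 1 (neighbors: 4)

Step 2: Find maximum:
  max(3, 2, 1, 3, 2, 1) = 3 (vertex 1)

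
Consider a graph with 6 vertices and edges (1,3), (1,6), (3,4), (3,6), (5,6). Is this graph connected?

Step 1: Build adjacency list from edges:
  1: 3, 6
  2: (none)
  3: 1, 4, 6
  4: 3
  5: 6
  6: 1, 3, 5

Step 2: Run BFS/DFS from vertex 1:
  Visited: {1, 3, 6, 4, 5}
  Reached 5 of 6 vertices

Step 3: Only 5 of 6 vertices reached. Graph is disconnected.
Connected components: {1, 3, 4, 5, 6}, {2}
Answer: No, the graph is not connected (2 components).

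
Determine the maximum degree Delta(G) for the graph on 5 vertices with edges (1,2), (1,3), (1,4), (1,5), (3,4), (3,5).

Step 1: Count edges incident to each vertex:
  deg(1) = 4 (neighbors: 2, 3, 4, 5)
  deg(2) = 1 (neighbors: 1)
  deg(3) = 3 (neighbors: 1, 4, 5)
  deg(4) = 2 (neighbors: 1, 3)
  deg(5) = 2 (neighbors: 1, 3)

Step 2: Find maximum:
  max(4, 1, 3, 2, 2) = 4 (vertex 1)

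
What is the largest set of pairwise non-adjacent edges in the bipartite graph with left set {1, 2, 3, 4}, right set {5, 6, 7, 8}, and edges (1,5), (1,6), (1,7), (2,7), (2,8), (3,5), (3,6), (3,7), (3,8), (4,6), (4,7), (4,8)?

Step 1: List the neighbors of each left vertex:
  1: 5, 6, 7
  2: 7, 8
  3: 5, 6, 7, 8
  4: 6, 7, 8

Step 2: Greedily match left vertices, then look for augmenting paths:
  Match 1 -- 5
  Match 2 -- 7
  Match 3 -- 6
  Match 4 -- 8
  No augmenting path remains.

Step 3: Verify this is maximum:
  Matching size 4 = min(|L|, |R|) = min(4, 4), which is an upper bound, so this matching is maximum.

Maximum matching: {(1,5), (2,7), (3,6), (4,8)}
Size: 4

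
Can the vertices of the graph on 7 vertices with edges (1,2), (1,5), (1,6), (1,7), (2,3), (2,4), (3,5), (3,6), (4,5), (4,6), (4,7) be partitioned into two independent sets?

Step 1: Attempt 2-coloring using BFS:
  Start at vertex 1, assign color 0
  Color vertex 2 with color 1 (neighbor of 1)
  Color vertex 5 with color 1 (neighbor of 1)
  Color vertex 6 with color 1 (neighbor of 1)
  Color vertex 7 with color 1 (neighbor of 1)
  Color vertex 3 with color 0 (neighbor of 2)
  Color vertex 4 with color 0 (neighbor of 2)

Step 2: 2-coloring succeeded. No conflicts found.
  Set A (color 0): {1, 3, 4}
  Set B (color 1): {2, 5, 6, 7}

The graph is bipartite with partition {1, 3, 4}, {2, 5, 6, 7}.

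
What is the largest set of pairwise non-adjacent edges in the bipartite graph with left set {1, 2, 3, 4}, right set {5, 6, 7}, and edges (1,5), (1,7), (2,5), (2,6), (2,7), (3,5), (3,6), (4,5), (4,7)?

Step 1: List the neighbors of each left vertex:
  1: 5, 7
  2: 5, 6, 7
  3: 5, 6
  4: 5, 7

Step 2: Greedily match left vertices, then look for augmenting paths:
  Match 1 -- 5
  Match 2 -- 6
  Match 4 -- 7
  No augmenting path remains.

Step 3: Verify this is maximum:
  Matching size 3 = min(|L|, |R|) = min(4, 3), which is an upper bound, so this matching is maximum.

Maximum matching: {(1,5), (2,6), (4,7)}
Size: 3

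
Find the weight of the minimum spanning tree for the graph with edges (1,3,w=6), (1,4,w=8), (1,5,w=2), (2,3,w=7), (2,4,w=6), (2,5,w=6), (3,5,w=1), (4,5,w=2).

Apply Kruskal's algorithm (sort edges by weight, add if no cycle):

Sorted edges by weight:
  (3,5) w=1
  (1,5) w=2
  (4,5) w=2
  (1,3) w=6
  (2,5) w=6
  (2,4) w=6
  (2,3) w=7
  (1,4) w=8

Add edge (3,5) w=1 -- no cycle. Running total: 1
Add edge (1,5) w=2 -- no cycle. Running total: 3
Add edge (4,5) w=2 -- no cycle. Running total: 5
Skip edge (1,3) w=6 -- would create cycle
Add edge (2,5) w=6 -- no cycle. Running total: 11

MST edges: (3,5,w=1), (1,5,w=2), (4,5,w=2), (2,5,w=6)
Total MST weight: 1 + 2 + 2 + 6 = 11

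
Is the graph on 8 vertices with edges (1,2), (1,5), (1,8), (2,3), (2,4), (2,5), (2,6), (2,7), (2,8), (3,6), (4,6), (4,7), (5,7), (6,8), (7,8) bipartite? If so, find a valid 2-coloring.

Step 1: Attempt 2-coloring using BFS:
  Start at vertex 1, assign color 0
  Color vertex 2 with color 1 (neighbor of 1)
  Color vertex 5 with color 1 (neighbor of 1)
  Color vertex 8 with color 1 (neighbor of 1)
  Color vertex 3 with color 0 (neighbor of 2)
  Color vertex 4 with color 0 (neighbor of 2)

Step 2: Conflict found! Vertices 2 and 5 are adjacent but have the same color.
This means the graph contains an odd cycle.

The graph is NOT bipartite.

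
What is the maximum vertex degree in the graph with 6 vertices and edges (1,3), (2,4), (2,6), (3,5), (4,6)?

Step 1: Count edges incident to each vertex:
  deg(1) = 1 (neighbors: 3)
  deg(2) = 2 (neighbors: 4, 6)
  deg(3) = 2 (neighbors: 1, 5)
  deg(4) = 2 (neighbors: 2, 6)
  deg(5) = 1 (neighbors: 3)
  deg(6) = 2 (neighbors: 2, 4)

Step 2: Find maximum:
  max(1, 2, 2, 2, 1, 2) = 2 (vertex 2)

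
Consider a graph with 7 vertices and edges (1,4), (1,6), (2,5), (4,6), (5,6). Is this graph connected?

Step 1: Build adjacency list from edges:
  1: 4, 6
  2: 5
  3: (none)
  4: 1, 6
  5: 2, 6
  6: 1, 4, 5
  7: (none)

Step 2: Run BFS/DFS from vertex 1:
  Visited: {1, 4, 6, 5, 2}
  Reached 5 of 7 vertices

Step 3: Only 5 of 7 vertices reached. Graph is disconnected.
Connected components: {1, 2, 4, 5, 6}, {3}, {7}
Answer: No, the graph is not connected (3 components).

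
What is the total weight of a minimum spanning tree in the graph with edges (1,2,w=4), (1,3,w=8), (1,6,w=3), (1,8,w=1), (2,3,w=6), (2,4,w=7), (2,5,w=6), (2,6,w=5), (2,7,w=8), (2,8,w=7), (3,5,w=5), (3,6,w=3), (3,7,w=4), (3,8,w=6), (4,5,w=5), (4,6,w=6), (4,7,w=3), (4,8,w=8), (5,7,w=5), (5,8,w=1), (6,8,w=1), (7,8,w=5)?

Apply Kruskal's algorithm (sort edges by weight, add if no cycle):

Sorted edges by weight:
  (1,8) w=1
  (5,8) w=1
  (6,8) w=1
  (1,6) w=3
  (3,6) w=3
  (4,7) w=3
  (1,2) w=4
  (3,7) w=4
  (2,6) w=5
  (3,5) w=5
  (4,5) w=5
  (5,7) w=5
  (7,8) w=5
  (2,5) w=6
  (2,3) w=6
  (3,8) w=6
  (4,6) w=6
  (2,4) w=7
  (2,8) w=7
  (1,3) w=8
  (2,7) w=8
  (4,8) w=8

Add edge (1,8) w=1 -- no cycle. Running total: 1
Add edge (5,8) w=1 -- no cycle. Running total: 2
Add edge (6,8) w=1 -- no cycle. Running total: 3
Skip edge (1,6) w=3 -- would create cycle
Add edge (3,6) w=3 -- no cycle. Running total: 6
Add edge (4,7) w=3 -- no cycle. Running total: 9
Add edge (1,2) w=4 -- no cycle. Running total: 13
Add edge (3,7) w=4 -- no cycle. Running total: 17

MST edges: (1,8,w=1), (5,8,w=1), (6,8,w=1), (3,6,w=3), (4,7,w=3), (1,2,w=4), (3,7,w=4)
Total MST weight: 1 + 1 + 1 + 3 + 3 + 4 + 4 = 17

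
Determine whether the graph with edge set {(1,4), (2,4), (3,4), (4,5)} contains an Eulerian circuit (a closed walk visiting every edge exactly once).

Step 1: Find the degree of each vertex:
  deg(1) = 1
  deg(2) = 1
  deg(3) = 1
  deg(4) = 4
  deg(5) = 1

Step 2: Count vertices with odd degree:
  Odd-degree vertices: 1, 2, 3, 5 (4 total)

Step 3: Apply Euler's theorem:
  - Eulerian circuit exists iff graph is connected and all vertices have even degree
  - Eulerian path exists iff graph is connected and has 0 or 2 odd-degree vertices

Graph has 4 odd-degree vertices (need 0 or 2).
Neither Eulerian path nor Eulerian circuit exists.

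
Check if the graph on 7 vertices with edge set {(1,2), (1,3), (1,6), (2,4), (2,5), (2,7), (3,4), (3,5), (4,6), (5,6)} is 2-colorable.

Step 1: Attempt 2-coloring using BFS:
  Start at vertex 1, assign color 0
  Color vertex 2 with color 1 (neighbor of 1)
  Color vertex 3 with color 1 (neighbor of 1)
  Color vertex 6 with color 1 (neighbor of 1)
  Color vertex 4 with color 0 (neighbor of 2)
  Color vertex 5 with color 0 (neighbor of 2)
  Color vertex 7 with color 0 (neighbor of 2)

Step 2: 2-coloring succeeded. No conflicts found.
  Set A (color 0): {1, 4, 5, 7}
  Set B (color 1): {2, 3, 6}

The graph is bipartite with partition {1, 4, 5, 7}, {2, 3, 6}.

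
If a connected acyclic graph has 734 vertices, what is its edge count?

A tree on n vertices always has exactly n - 1 edges.
For n = 734: edges = 734 - 1 = 733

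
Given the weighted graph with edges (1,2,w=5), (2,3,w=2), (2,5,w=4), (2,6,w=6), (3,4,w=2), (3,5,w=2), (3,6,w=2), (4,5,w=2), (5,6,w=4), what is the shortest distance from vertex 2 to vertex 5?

Step 1: Build adjacency list with weights:
  1: 2(w=5)
  2: 1(w=5), 3(w=2), 5(w=4), 6(w=6)
  3: 2(w=2), 4(w=2), 5(w=2), 6(w=2)
  4: 3(w=2), 5(w=2)
  5: 2(w=4), 3(w=2), 4(w=2), 6(w=4)
  6: 2(w=6), 3(w=2), 5(w=4)

Step 2: Apply Dijkstra's algorithm from vertex 2:
  Visit vertex 2 (distance=0)
    Update dist[1] = 5
    Update dist[3] = 2
    Update dist[5] = 4
    Update dist[6] = 6
  Visit vertex 3 (distance=2)
    Update dist[4] = 4
    Update dist[6] = 4
  Visit vertex 4 (distance=4)
  Visit vertex 5 (distance=4)

Step 3: Shortest path: 2 -> 5
Total weight: 4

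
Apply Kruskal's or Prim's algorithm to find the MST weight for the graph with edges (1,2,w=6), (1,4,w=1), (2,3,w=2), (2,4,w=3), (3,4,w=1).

Apply Kruskal's algorithm (sort edges by weight, add if no cycle):

Sorted edges by weight:
  (1,4) w=1
  (3,4) w=1
  (2,3) w=2
  (2,4) w=3
  (1,2) w=6

Add edge (1,4) w=1 -- no cycle. Running total: 1
Add edge (3,4) w=1 -- no cycle. Running total: 2
Add edge (2,3) w=2 -- no cycle. Running total: 4

MST edges: (1,4,w=1), (3,4,w=1), (2,3,w=2)
Total MST weight: 1 + 1 + 2 = 4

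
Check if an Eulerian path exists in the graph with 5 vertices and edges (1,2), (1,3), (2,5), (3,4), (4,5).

Step 1: Find the degree of each vertex:
  deg(1) = 2
  deg(2) = 2
  deg(3) = 2
  deg(4) = 2
  deg(5) = 2

Step 2: Count vertices with odd degree:
  All vertices have even degree (0 odd-degree vertices)

Step 3: Apply Euler's theorem:
  - Eulerian circuit exists iff graph is connected and all vertices have even degree
  - Eulerian path exists iff graph is connected and has 0 or 2 odd-degree vertices

Graph is connected with 0 odd-degree vertices.
Both Eulerian circuit and Eulerian path exist.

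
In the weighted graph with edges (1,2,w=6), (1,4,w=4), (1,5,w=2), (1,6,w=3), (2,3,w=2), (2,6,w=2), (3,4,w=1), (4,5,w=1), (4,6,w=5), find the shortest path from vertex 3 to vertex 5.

Step 1: Build adjacency list with weights:
  1: 2(w=6), 4(w=4), 5(w=2), 6(w=3)
  2: 1(w=6), 3(w=2), 6(w=2)
  3: 2(w=2), 4(w=1)
  4: 1(w=4), 3(w=1), 5(w=1), 6(w=5)
  5: 1(w=2), 4(w=1)
  6: 1(w=3), 2(w=2), 4(w=5)

Step 2: Apply Dijkstra's algorithm from vertex 3:
  Visit vertex 3 (distance=0)
    Update dist[2] = 2
    Update dist[4] = 1
  Visit vertex 4 (distance=1)
    Update dist[1] = 5
    Update dist[5] = 2
    Update dist[6] = 6
  Visit vertex 2 (distance=2)
    Update dist[6] = 4
  Visit vertex 5 (distance=2)
    Update dist[1] = 4

Step 3: Shortest path: 3 -> 4 -> 5
Total weight: 1 + 1 = 2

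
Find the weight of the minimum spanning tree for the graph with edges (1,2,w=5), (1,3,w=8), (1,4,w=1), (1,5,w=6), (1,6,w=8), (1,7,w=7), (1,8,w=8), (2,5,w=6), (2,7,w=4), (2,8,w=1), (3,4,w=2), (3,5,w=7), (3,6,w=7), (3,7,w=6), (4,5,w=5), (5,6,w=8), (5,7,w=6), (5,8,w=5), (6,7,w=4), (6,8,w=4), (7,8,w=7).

Apply Kruskal's algorithm (sort edges by weight, add if no cycle):

Sorted edges by weight:
  (1,4) w=1
  (2,8) w=1
  (3,4) w=2
  (2,7) w=4
  (6,7) w=4
  (6,8) w=4
  (1,2) w=5
  (4,5) w=5
  (5,8) w=5
  (1,5) w=6
  (2,5) w=6
  (3,7) w=6
  (5,7) w=6
  (1,7) w=7
  (3,6) w=7
  (3,5) w=7
  (7,8) w=7
  (1,3) w=8
  (1,6) w=8
  (1,8) w=8
  (5,6) w=8

Add edge (1,4) w=1 -- no cycle. Running total: 1
Add edge (2,8) w=1 -- no cycle. Running total: 2
Add edge (3,4) w=2 -- no cycle. Running total: 4
Add edge (2,7) w=4 -- no cycle. Running total: 8
Add edge (6,7) w=4 -- no cycle. Running total: 12
Skip edge (6,8) w=4 -- would create cycle
Add edge (1,2) w=5 -- no cycle. Running total: 17
Add edge (4,5) w=5 -- no cycle. Running total: 22

MST edges: (1,4,w=1), (2,8,w=1), (3,4,w=2), (2,7,w=4), (6,7,w=4), (1,2,w=5), (4,5,w=5)
Total MST weight: 1 + 1 + 2 + 4 + 4 + 5 + 5 = 22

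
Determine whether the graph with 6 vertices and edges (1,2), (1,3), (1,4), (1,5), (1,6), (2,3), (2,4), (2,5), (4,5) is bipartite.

Step 1: Attempt 2-coloring using BFS:
  Start at vertex 1, assign color 0
  Color vertex 2 with color 1 (neighbor of 1)
  Color vertex 3 with color 1 (neighbor of 1)
  Color vertex 4 with color 1 (neighbor of 1)
  Color vertex 5 with color 1 (neighbor of 1)
  Color vertex 6 with color 1 (neighbor of 1)

Step 2: Conflict found! Vertices 2 and 3 are adjacent but have the same color.
This means the graph contains an odd cycle.

The graph is NOT bipartite.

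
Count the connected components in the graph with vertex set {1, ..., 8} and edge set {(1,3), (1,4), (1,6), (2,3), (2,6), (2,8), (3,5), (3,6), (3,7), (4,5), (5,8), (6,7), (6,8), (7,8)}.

Step 1: Build adjacency list from edges:
  1: 3, 4, 6
  2: 3, 6, 8
  3: 1, 2, 5, 6, 7
  4: 1, 5
  5: 3, 4, 8
  6: 1, 2, 3, 7, 8
  7: 3, 6, 8
  8: 2, 5, 6, 7

Step 2: Run BFS/DFS from vertex 1:
  Visited: {1, 3, 4, 6, 2, 5, 7, 8}
  Reached 8 of 8 vertices

Step 3: All 8 vertices reached from vertex 1, so the graph is connected.
Number of connected components: 1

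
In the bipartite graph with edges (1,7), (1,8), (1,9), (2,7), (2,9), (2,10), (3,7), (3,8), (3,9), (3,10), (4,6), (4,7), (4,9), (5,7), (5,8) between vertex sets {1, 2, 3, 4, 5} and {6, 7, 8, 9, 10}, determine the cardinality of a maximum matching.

Step 1: List the neighbors of each left vertex:
  1: 7, 8, 9
  2: 7, 9, 10
  3: 7, 8, 9, 10
  4: 6, 7, 9
  5: 7, 8

Step 2: Greedily match left vertices, then look for augmenting paths:
  Match 1 -- 7
  Match 2 -- 9
  Match 3 -- 10
  Match 4 -- 6
  Match 5 -- 8
  No augmenting path remains.

Step 3: Verify this is maximum:
  Matching size 5 = min(|L|, |R|) = min(5, 5), which is an upper bound, so this matching is maximum.

Maximum matching: {(1,7), (2,9), (3,10), (4,6), (5,8)}
Size: 5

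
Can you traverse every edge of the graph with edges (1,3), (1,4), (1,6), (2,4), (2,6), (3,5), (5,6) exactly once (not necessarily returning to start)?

Step 1: Find the degree of each vertex:
  deg(1) = 3
  deg(2) = 2
  deg(3) = 2
  deg(4) = 2
  deg(5) = 2
  deg(6) = 3

Step 2: Count vertices with odd degree:
  Odd-degree vertices: 1, 6 (2 total)

Step 3: Apply Euler's theorem:
  - Eulerian circuit exists iff graph is connected and all vertices have even degree
  - Eulerian path exists iff graph is connected and has 0 or 2 odd-degree vertices

Graph is connected with exactly 2 odd-degree vertices (1, 6).
Eulerian path exists (starting and ending at the odd-degree vertices), but no Eulerian circuit.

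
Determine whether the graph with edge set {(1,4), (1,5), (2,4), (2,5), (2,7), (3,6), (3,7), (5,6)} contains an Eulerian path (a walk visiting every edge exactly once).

Step 1: Find the degree of each vertex:
  deg(1) = 2
  deg(2) = 3
  deg(3) = 2
  deg(4) = 2
  deg(5) = 3
  deg(6) = 2
  deg(7) = 2

Step 2: Count vertices with odd degree:
  Odd-degree vertices: 2, 5 (2 total)

Step 3: Apply Euler's theorem:
  - Eulerian circuit exists iff graph is connected and all vertices have even degree
  - Eulerian path exists iff graph is connected and has 0 or 2 odd-degree vertices

Graph is connected with exactly 2 odd-degree vertices (2, 5).
Eulerian path exists (starting and ending at the odd-degree vertices), but no Eulerian circuit.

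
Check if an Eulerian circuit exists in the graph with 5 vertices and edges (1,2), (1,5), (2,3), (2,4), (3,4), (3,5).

Step 1: Find the degree of each vertex:
  deg(1) = 2
  deg(2) = 3
  deg(3) = 3
  deg(4) = 2
  deg(5) = 2

Step 2: Count vertices with odd degree:
  Odd-degree vertices: 2, 3 (2 total)

Step 3: Apply Euler's theorem:
  - Eulerian circuit exists iff graph is connected and all vertices have even degree
  - Eulerian path exists iff graph is connected and has 0 or 2 odd-degree vertices

Graph is connected with exactly 2 odd-degree vertices (2, 3).
Eulerian path exists (starting and ending at the odd-degree vertices), but no Eulerian circuit.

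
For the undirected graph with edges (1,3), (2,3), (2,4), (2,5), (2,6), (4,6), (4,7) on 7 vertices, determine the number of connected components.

Step 1: Build adjacency list from edges:
  1: 3
  2: 3, 4, 5, 6
  3: 1, 2
  4: 2, 6, 7
  5: 2
  6: 2, 4
  7: 4

Step 2: Run BFS/DFS from vertex 1:
  Visited: {1, 3, 2, 4, 5, 6, 7}
  Reached 7 of 7 vertices

Step 3: All 7 vertices reached from vertex 1, so the graph is connected.
Number of connected components: 1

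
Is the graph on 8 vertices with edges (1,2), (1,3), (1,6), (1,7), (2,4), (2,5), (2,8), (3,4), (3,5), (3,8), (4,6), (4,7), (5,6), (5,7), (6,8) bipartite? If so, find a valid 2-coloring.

Step 1: Attempt 2-coloring using BFS:
  Start at vertex 1, assign color 0
  Color vertex 2 with color 1 (neighbor of 1)
  Color vertex 3 with color 1 (neighbor of 1)
  Color vertex 6 with color 1 (neighbor of 1)
  Color vertex 7 with color 1 (neighbor of 1)
  Color vertex 4 with color 0 (neighbor of 2)
  Color vertex 5 with color 0 (neighbor of 2)
  Color vertex 8 with color 0 (neighbor of 2)

Step 2: 2-coloring succeeded. No conflicts found.
  Set A (color 0): {1, 4, 5, 8}
  Set B (color 1): {2, 3, 6, 7}

The graph is bipartite with partition {1, 4, 5, 8}, {2, 3, 6, 7}.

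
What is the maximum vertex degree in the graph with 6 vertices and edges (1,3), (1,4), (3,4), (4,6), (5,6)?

Step 1: Count edges incident to each vertex:
  deg(1) = 2 (neighbors: 3, 4)
  deg(2) = 0 (neighbors: none)
  deg(3) = 2 (neighbors: 1, 4)
  deg(4) = 3 (neighbors: 1, 3, 6)
  deg(5) = 1 (neighbors: 6)
  deg(6) = 2 (neighbors: 4, 5)

Step 2: Find maximum:
  max(2, 0, 2, 3, 1, 2) = 3 (vertex 4)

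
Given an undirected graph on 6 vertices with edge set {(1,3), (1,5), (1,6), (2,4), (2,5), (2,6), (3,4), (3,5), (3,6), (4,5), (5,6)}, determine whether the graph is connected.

Step 1: Build adjacency list from edges:
  1: 3, 5, 6
  2: 4, 5, 6
  3: 1, 4, 5, 6
  4: 2, 3, 5
  5: 1, 2, 3, 4, 6
  6: 1, 2, 3, 5

Step 2: Run BFS/DFS from vertex 1:
  Visited: {1, 3, 5, 6, 4, 2}
  Reached 6 of 6 vertices

Step 3: All 6 vertices reached from vertex 1, so the graph is connected.
Answer: Yes, the graph is connected.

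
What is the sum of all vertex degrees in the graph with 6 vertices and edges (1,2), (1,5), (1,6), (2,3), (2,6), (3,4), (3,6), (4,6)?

Step 1: Count edges incident to each vertex:
  deg(1) = 3 (neighbors: 2, 5, 6)
  deg(2) = 3 (neighbors: 1, 3, 6)
  deg(3) = 3 (neighbors: 2, 4, 6)
  deg(4) = 2 (neighbors: 3, 6)
  deg(5) = 1 (neighbors: 1)
  deg(6) = 4 (neighbors: 1, 2, 3, 4)

Step 2: Sum all degrees:
  3 + 3 + 3 + 2 + 1 + 4 = 16

Verification: sum of degrees = 2 * |E| = 2 * 8 = 16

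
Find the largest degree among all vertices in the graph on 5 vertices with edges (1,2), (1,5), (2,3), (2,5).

Step 1: Count edges incident to each vertex:
  deg(1) = 2 (neighbors: 2, 5)
  deg(2) = 3 (neighbors: 1, 3, 5)
  deg(3) = 1 (neighbors: 2)
  deg(4) = 0 (neighbors: none)
  deg(5) = 2 (neighbors: 1, 2)

Step 2: Find maximum:
  max(2, 3, 1, 0, 2) = 3 (vertex 2)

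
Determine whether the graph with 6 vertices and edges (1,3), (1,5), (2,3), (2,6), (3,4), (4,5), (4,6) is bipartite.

Step 1: Attempt 2-coloring using BFS:
  Start at vertex 1, assign color 0
  Color vertex 3 with color 1 (neighbor of 1)
  Color vertex 5 with color 1 (neighbor of 1)
  Color vertex 2 with color 0 (neighbor of 3)
  Color vertex 4 with color 0 (neighbor of 3)
  Color vertex 6 with color 1 (neighbor of 2)

Step 2: 2-coloring succeeded. No conflicts found.
  Set A (color 0): {1, 2, 4}
  Set B (color 1): {3, 5, 6}

The graph is bipartite with partition {1, 2, 4}, {3, 5, 6}.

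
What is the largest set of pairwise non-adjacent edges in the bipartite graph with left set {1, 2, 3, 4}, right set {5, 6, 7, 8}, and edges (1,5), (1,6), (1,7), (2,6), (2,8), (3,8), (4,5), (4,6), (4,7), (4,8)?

Step 1: List the neighbors of each left vertex:
  1: 5, 6, 7
  2: 6, 8
  3: 8
  4: 5, 6, 7, 8

Step 2: Greedily match left vertices, then look for augmenting paths:
  Match 1 -- 5
  Match 2 -- 6
  Match 3 -- 8
  Match 4 -- 7
  No augmenting path remains.

Step 3: Verify this is maximum:
  Matching size 4 = min(|L|, |R|) = min(4, 4), which is an upper bound, so this matching is maximum.

Maximum matching: {(1,5), (2,6), (3,8), (4,7)}
Size: 4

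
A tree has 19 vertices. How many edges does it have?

A tree on n vertices always has exactly n - 1 edges.
For n = 19: edges = 19 - 1 = 18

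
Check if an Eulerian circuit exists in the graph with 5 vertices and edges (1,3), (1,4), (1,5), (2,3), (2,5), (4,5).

Step 1: Find the degree of each vertex:
  deg(1) = 3
  deg(2) = 2
  deg(3) = 2
  deg(4) = 2
  deg(5) = 3

Step 2: Count vertices with odd degree:
  Odd-degree vertices: 1, 5 (2 total)

Step 3: Apply Euler's theorem:
  - Eulerian circuit exists iff graph is connected and all vertices have even degree
  - Eulerian path exists iff graph is connected and has 0 or 2 odd-degree vertices

Graph is connected with exactly 2 odd-degree vertices (1, 5).
Eulerian path exists (starting and ending at the odd-degree vertices), but no Eulerian circuit.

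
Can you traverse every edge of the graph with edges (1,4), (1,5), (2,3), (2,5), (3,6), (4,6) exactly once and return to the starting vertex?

Step 1: Find the degree of each vertex:
  deg(1) = 2
  deg(2) = 2
  deg(3) = 2
  deg(4) = 2
  deg(5) = 2
  deg(6) = 2

Step 2: Count vertices with odd degree:
  All vertices have even degree (0 odd-degree vertices)

Step 3: Apply Euler's theorem:
  - Eulerian circuit exists iff graph is connected and all vertices have even degree
  - Eulerian path exists iff graph is connected and has 0 or 2 odd-degree vertices

Graph is connected with 0 odd-degree vertices.
Both Eulerian circuit and Eulerian path exist.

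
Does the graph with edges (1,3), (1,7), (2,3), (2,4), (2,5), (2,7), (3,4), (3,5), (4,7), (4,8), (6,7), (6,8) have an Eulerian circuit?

Step 1: Find the degree of each vertex:
  deg(1) = 2
  deg(2) = 4
  deg(3) = 4
  deg(4) = 4
  deg(5) = 2
  deg(6) = 2
  deg(7) = 4
  deg(8) = 2

Step 2: Count vertices with odd degree:
  All vertices have even degree (0 odd-degree vertices)

Step 3: Apply Euler's theorem:
  - Eulerian circuit exists iff graph is connected and all vertices have even degree
  - Eulerian path exists iff graph is connected and has 0 or 2 odd-degree vertices

Graph is connected with 0 odd-degree vertices.
Both Eulerian circuit and Eulerian path exist.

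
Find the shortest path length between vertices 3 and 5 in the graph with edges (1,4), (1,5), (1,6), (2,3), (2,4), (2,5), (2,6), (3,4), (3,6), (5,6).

Step 1: Build adjacency list:
  1: 4, 5, 6
  2: 3, 4, 5, 6
  3: 2, 4, 6
  4: 1, 2, 3
  5: 1, 2, 6
  6: 1, 2, 3, 5

Step 2: BFS from vertex 3 to find shortest path to 5:
  vertex 2 reached at distance 1
  vertex 4 reached at distance 1
  vertex 6 reached at distance 1
  vertex 5 reached at distance 2

Step 3: Shortest path: 3 -> 2 -> 5
Path length: 2 edges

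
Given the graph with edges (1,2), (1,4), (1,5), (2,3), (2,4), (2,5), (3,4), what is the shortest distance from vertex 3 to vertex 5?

Step 1: Build adjacency list:
  1: 2, 4, 5
  2: 1, 3, 4, 5
  3: 2, 4
  4: 1, 2, 3
  5: 1, 2

Step 2: BFS from vertex 3 to find shortest path to 5:
  vertex 2 reached at distance 1
  vertex 4 reached at distance 1
  vertex 1 reached at distance 2
  vertex 5 reached at distance 2

Step 3: Shortest path: 3 -> 2 -> 5
Path length: 2 edges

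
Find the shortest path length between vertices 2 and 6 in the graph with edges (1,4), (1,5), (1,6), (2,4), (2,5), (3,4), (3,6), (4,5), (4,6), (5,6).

Step 1: Build adjacency list:
  1: 4, 5, 6
  2: 4, 5
  3: 4, 6
  4: 1, 2, 3, 5, 6
  5: 1, 2, 4, 6
  6: 1, 3, 4, 5

Step 2: BFS from vertex 2 to find shortest path to 6:
  vertex 4 reached at distance 1
  vertex 5 reached at distance 1
  vertex 1 reached at distance 2
  vertex 3 reached at distance 2
  vertex 6 reached at distance 2

Step 3: Shortest path: 2 -> 4 -> 6
Path length: 2 edges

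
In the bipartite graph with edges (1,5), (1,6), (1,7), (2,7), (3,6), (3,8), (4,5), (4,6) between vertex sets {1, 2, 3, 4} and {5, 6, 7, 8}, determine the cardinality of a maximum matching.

Step 1: List the neighbors of each left vertex:
  1: 5, 6, 7
  2: 7
  3: 6, 8
  4: 5, 6

Step 2: Greedily match left vertices, then look for augmenting paths:
  Match 1 -- 5
  Match 2 -- 7
  Match 3 -- 8
  Match 4 -- 6
  No augmenting path remains.

Step 3: Verify this is maximum:
  Matching size 4 = min(|L|, |R|) = min(4, 4), which is an upper bound, so this matching is maximum.

Maximum matching: {(1,5), (2,7), (3,8), (4,6)}
Size: 4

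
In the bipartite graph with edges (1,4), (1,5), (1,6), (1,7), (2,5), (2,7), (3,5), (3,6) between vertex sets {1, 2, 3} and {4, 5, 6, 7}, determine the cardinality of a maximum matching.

Step 1: List the neighbors of each left vertex:
  1: 4, 5, 6, 7
  2: 5, 7
  3: 5, 6

Step 2: Greedily match left vertices, then look for augmenting paths:
  Match 1 -- 4
  Match 2 -- 5
  Match 3 -- 6
  No augmenting path remains.

Step 3: Verify this is maximum:
  Matching size 3 = min(|L|, |R|) = min(3, 4), which is an upper bound, so this matching is maximum.

Maximum matching: {(1,4), (2,5), (3,6)}
Size: 3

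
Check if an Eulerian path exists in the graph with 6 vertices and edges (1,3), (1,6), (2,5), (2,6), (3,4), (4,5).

Step 1: Find the degree of each vertex:
  deg(1) = 2
  deg(2) = 2
  deg(3) = 2
  deg(4) = 2
  deg(5) = 2
  deg(6) = 2

Step 2: Count vertices with odd degree:
  All vertices have even degree (0 odd-degree vertices)

Step 3: Apply Euler's theorem:
  - Eulerian circuit exists iff graph is connected and all vertices have even degree
  - Eulerian path exists iff graph is connected and has 0 or 2 odd-degree vertices

Graph is connected with 0 odd-degree vertices.
Both Eulerian circuit and Eulerian path exist.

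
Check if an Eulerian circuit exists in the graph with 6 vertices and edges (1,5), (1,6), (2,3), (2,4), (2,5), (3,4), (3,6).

Step 1: Find the degree of each vertex:
  deg(1) = 2
  deg(2) = 3
  deg(3) = 3
  deg(4) = 2
  deg(5) = 2
  deg(6) = 2

Step 2: Count vertices with odd degree:
  Odd-degree vertices: 2, 3 (2 total)

Step 3: Apply Euler's theorem:
  - Eulerian circuit exists iff graph is connected and all vertices have even degree
  - Eulerian path exists iff graph is connected and has 0 or 2 odd-degree vertices

Graph is connected with exactly 2 odd-degree vertices (2, 3).
Eulerian path exists (starting and ending at the odd-degree vertices), but no Eulerian circuit.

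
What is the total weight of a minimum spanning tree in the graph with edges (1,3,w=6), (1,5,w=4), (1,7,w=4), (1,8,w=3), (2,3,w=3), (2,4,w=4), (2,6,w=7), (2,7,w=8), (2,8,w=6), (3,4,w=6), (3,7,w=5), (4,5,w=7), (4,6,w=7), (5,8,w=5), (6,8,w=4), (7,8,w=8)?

Apply Kruskal's algorithm (sort edges by weight, add if no cycle):

Sorted edges by weight:
  (1,8) w=3
  (2,3) w=3
  (1,5) w=4
  (1,7) w=4
  (2,4) w=4
  (6,8) w=4
  (3,7) w=5
  (5,8) w=5
  (1,3) w=6
  (2,8) w=6
  (3,4) w=6
  (2,6) w=7
  (4,6) w=7
  (4,5) w=7
  (2,7) w=8
  (7,8) w=8

Add edge (1,8) w=3 -- no cycle. Running total: 3
Add edge (2,3) w=3 -- no cycle. Running total: 6
Add edge (1,5) w=4 -- no cycle. Running total: 10
Add edge (1,7) w=4 -- no cycle. Running total: 14
Add edge (2,4) w=4 -- no cycle. Running total: 18
Add edge (6,8) w=4 -- no cycle. Running total: 22
Add edge (3,7) w=5 -- no cycle. Running total: 27

MST edges: (1,8,w=3), (2,3,w=3), (1,5,w=4), (1,7,w=4), (2,4,w=4), (6,8,w=4), (3,7,w=5)
Total MST weight: 3 + 3 + 4 + 4 + 4 + 4 + 5 = 27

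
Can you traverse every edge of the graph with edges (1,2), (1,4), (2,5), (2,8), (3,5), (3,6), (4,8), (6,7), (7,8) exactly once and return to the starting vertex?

Step 1: Find the degree of each vertex:
  deg(1) = 2
  deg(2) = 3
  deg(3) = 2
  deg(4) = 2
  deg(5) = 2
  deg(6) = 2
  deg(7) = 2
  deg(8) = 3

Step 2: Count vertices with odd degree:
  Odd-degree vertices: 2, 8 (2 total)

Step 3: Apply Euler's theorem:
  - Eulerian circuit exists iff graph is connected and all vertices have even degree
  - Eulerian path exists iff graph is connected and has 0 or 2 odd-degree vertices

Graph is connected with exactly 2 odd-degree vertices (2, 8).
Eulerian path exists (starting and ending at the odd-degree vertices), but no Eulerian circuit.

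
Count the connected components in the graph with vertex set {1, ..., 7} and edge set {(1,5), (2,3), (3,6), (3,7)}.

Step 1: Build adjacency list from edges:
  1: 5
  2: 3
  3: 2, 6, 7
  4: (none)
  5: 1
  6: 3
  7: 3

Step 2: Run BFS/DFS from vertex 1:
  Visited: {1, 5}
  Reached 2 of 7 vertices

Step 3: Only 2 of 7 vertices reached. Graph is disconnected.
Connected components: {1, 5}, {2, 3, 6, 7}, {4}
Number of connected components: 3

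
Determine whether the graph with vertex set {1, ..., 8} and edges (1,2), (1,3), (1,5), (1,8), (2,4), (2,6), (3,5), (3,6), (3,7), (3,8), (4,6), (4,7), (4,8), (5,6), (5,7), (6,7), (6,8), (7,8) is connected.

Step 1: Build adjacency list from edges:
  1: 2, 3, 5, 8
  2: 1, 4, 6
  3: 1, 5, 6, 7, 8
  4: 2, 6, 7, 8
  5: 1, 3, 6, 7
  6: 2, 3, 4, 5, 7, 8
  7: 3, 4, 5, 6, 8
  8: 1, 3, 4, 6, 7

Step 2: Run BFS/DFS from vertex 1:
  Visited: {1, 2, 3, 5, 8, 4, 6, 7}
  Reached 8 of 8 vertices

Step 3: All 8 vertices reached from vertex 1, so the graph is connected.
Answer: Yes, the graph is connected.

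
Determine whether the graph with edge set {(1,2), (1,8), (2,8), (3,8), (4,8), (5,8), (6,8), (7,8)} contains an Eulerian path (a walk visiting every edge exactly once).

Step 1: Find the degree of each vertex:
  deg(1) = 2
  deg(2) = 2
  deg(3) = 1
  deg(4) = 1
  deg(5) = 1
  deg(6) = 1
  deg(7) = 1
  deg(8) = 7

Step 2: Count vertices with odd degree:
  Odd-degree vertices: 3, 4, 5, 6, 7, 8 (6 total)

Step 3: Apply Euler's theorem:
  - Eulerian circuit exists iff graph is connected and all vertices have even degree
  - Eulerian path exists iff graph is connected and has 0 or 2 odd-degree vertices

Graph has 6 odd-degree vertices (need 0 or 2).
Neither Eulerian path nor Eulerian circuit exists.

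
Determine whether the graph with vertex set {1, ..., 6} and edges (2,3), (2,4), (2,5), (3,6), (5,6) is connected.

Step 1: Build adjacency list from edges:
  1: (none)
  2: 3, 4, 5
  3: 2, 6
  4: 2
  5: 2, 6
  6: 3, 5

Step 2: Run BFS/DFS from vertex 1:
  Visited: {1}
  Reached 1 of 6 vertices

Step 3: Only 1 of 6 vertices reached. Graph is disconnected.
Connected components: {1}, {2, 3, 4, 5, 6}
Answer: No, the graph is not connected (2 components).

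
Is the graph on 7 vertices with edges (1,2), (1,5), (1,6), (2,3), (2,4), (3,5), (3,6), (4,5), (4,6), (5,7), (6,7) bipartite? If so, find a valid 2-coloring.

Step 1: Attempt 2-coloring using BFS:
  Start at vertex 1, assign color 0
  Color vertex 2 with color 1 (neighbor of 1)
  Color vertex 5 with color 1 (neighbor of 1)
  Color vertex 6 with color 1 (neighbor of 1)
  Color vertex 3 with color 0 (neighbor of 2)
  Color vertex 4 with color 0 (neighbor of 2)
  Color vertex 7 with color 0 (neighbor of 5)

Step 2: 2-coloring succeeded. No conflicts found.
  Set A (color 0): {1, 3, 4, 7}
  Set B (color 1): {2, 5, 6}

The graph is bipartite with partition {1, 3, 4, 7}, {2, 5, 6}.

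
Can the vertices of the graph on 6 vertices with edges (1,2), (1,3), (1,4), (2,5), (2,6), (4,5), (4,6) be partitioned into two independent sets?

Step 1: Attempt 2-coloring using BFS:
  Start at vertex 1, assign color 0
  Color vertex 2 with color 1 (neighbor of 1)
  Color vertex 3 with color 1 (neighbor of 1)
  Color vertex 4 with color 1 (neighbor of 1)
  Color vertex 5 with color 0 (neighbor of 2)
  Color vertex 6 with color 0 (neighbor of 2)

Step 2: 2-coloring succeeded. No conflicts found.
  Set A (color 0): {1, 5, 6}
  Set B (color 1): {2, 3, 4}

The graph is bipartite with partition {1, 5, 6}, {2, 3, 4}.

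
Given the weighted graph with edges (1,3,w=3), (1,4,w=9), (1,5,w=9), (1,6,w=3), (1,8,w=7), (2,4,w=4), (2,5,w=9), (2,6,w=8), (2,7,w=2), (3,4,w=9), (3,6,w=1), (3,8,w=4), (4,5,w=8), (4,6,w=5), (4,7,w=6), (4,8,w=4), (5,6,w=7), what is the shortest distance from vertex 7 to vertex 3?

Step 1: Build adjacency list with weights:
  1: 3(w=3), 4(w=9), 5(w=9), 6(w=3), 8(w=7)
  2: 4(w=4), 5(w=9), 6(w=8), 7(w=2)
  3: 1(w=3), 4(w=9), 6(w=1), 8(w=4)
  4: 1(w=9), 2(w=4), 3(w=9), 5(w=8), 6(w=5), 7(w=6), 8(w=4)
  5: 1(w=9), 2(w=9), 4(w=8), 6(w=7)
  6: 1(w=3), 2(w=8), 3(w=1), 4(w=5), 5(w=7)
  7: 2(w=2), 4(w=6)
  8: 1(w=7), 3(w=4), 4(w=4)

Step 2: Apply Dijkstra's algorithm from vertex 7:
  Visit vertex 7 (distance=0)
    Update dist[2] = 2
    Update dist[4] = 6
  Visit vertex 2 (distance=2)
    Update dist[5] = 11
    Update dist[6] = 10
  Visit vertex 4 (distance=6)
    Update dist[1] = 15
    Update dist[3] = 15
    Update dist[8] = 10
  Visit vertex 6 (distance=10)
    Update dist[1] = 13
    Update dist[3] = 11
  Visit vertex 8 (distance=10)
  Visit vertex 3 (distance=11)

Step 3: Shortest path: 7 -> 2 -> 6 -> 3
Total weight: 2 + 8 + 1 = 11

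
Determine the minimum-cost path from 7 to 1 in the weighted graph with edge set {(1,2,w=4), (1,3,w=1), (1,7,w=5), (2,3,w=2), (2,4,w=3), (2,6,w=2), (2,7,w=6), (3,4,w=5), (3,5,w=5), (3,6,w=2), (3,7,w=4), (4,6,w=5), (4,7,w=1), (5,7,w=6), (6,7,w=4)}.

Step 1: Build adjacency list with weights:
  1: 2(w=4), 3(w=1), 7(w=5)
  2: 1(w=4), 3(w=2), 4(w=3), 6(w=2), 7(w=6)
  3: 1(w=1), 2(w=2), 4(w=5), 5(w=5), 6(w=2), 7(w=4)
  4: 2(w=3), 3(w=5), 6(w=5), 7(w=1)
  5: 3(w=5), 7(w=6)
  6: 2(w=2), 3(w=2), 4(w=5), 7(w=4)
  7: 1(w=5), 2(w=6), 3(w=4), 4(w=1), 5(w=6), 6(w=4)

Step 2: Apply Dijkstra's algorithm from vertex 7:
  Visit vertex 7 (distance=0)
    Update dist[1] = 5
    Update dist[2] = 6
    Update dist[3] = 4
    Update dist[4] = 1
    Update dist[5] = 6
    Update dist[6] = 4
  Visit vertex 4 (distance=1)
    Update dist[2] = 4
  Visit vertex 2 (distance=4)
  Visit vertex 3 (distance=4)
  Visit vertex 6 (distance=4)
  Visit vertex 1 (distance=5)

Step 3: Shortest path: 7 -> 1
Total weight: 5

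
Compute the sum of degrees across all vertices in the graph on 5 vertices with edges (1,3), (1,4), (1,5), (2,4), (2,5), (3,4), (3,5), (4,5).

Step 1: Count edges incident to each vertex:
  deg(1) = 3 (neighbors: 3, 4, 5)
  deg(2) = 2 (neighbors: 4, 5)
  deg(3) = 3 (neighbors: 1, 4, 5)
  deg(4) = 4 (neighbors: 1, 2, 3, 5)
  deg(5) = 4 (neighbors: 1, 2, 3, 4)

Step 2: Sum all degrees:
  3 + 2 + 3 + 4 + 4 = 16

Verification: sum of degrees = 2 * |E| = 2 * 8 = 16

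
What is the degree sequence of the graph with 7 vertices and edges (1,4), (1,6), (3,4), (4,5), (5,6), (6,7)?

Step 1: Count edges incident to each vertex:
  deg(1) = 2 (neighbors: 4, 6)
  deg(2) = 0 (neighbors: none)
  deg(3) = 1 (neighbors: 4)
  deg(4) = 3 (neighbors: 1, 3, 5)
  deg(5) = 2 (neighbors: 4, 6)
  deg(6) = 3 (neighbors: 1, 5, 7)
  deg(7) = 1 (neighbors: 6)

Step 2: Sort degrees in non-increasing order:
  Degrees: [2, 0, 1, 3, 2, 3, 1] -> sorted: [3, 3, 2, 2, 1, 1, 0]

Degree sequence: [3, 3, 2, 2, 1, 1, 0]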